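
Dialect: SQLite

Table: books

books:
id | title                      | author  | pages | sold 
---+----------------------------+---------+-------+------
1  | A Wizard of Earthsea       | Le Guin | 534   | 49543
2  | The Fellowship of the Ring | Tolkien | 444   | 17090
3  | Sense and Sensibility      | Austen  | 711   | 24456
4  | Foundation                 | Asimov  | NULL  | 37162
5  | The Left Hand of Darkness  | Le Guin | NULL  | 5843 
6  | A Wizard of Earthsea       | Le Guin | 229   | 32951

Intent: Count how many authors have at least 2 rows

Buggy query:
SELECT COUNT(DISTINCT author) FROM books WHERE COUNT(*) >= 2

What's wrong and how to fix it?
Bug: COUNT(*) cannot appear in WHERE; the per-group count doesn't exist yet

Fix: Group first with HAVING COUNT(*) >= 2, then COUNT the resulting groups

Corrected query:
SELECT COUNT(*) FROM (SELECT author FROM books GROUP BY author HAVING COUNT(*) >= 2)

Result:
COUNT(*)
--------
1       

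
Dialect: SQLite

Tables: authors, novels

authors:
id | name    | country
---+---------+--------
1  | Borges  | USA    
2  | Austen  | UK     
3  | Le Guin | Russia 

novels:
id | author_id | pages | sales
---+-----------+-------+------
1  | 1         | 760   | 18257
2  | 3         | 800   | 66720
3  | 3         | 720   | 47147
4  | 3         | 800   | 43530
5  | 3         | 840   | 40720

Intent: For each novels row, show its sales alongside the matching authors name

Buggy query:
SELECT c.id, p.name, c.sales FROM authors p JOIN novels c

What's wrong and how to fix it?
Bug: Missing join condition: each novels row is matched to all authors rows instead of just its own

Fix: Specify the join condition linking the foreign key to the parent id

Corrected query:
SELECT c.id, p.name, c.sales FROM authors p JOIN novels c ON c.author_id = p.id

Result:
id | name    | sales
---+---------+------
1  | Borges  | 18257
2  | Le Guin | 66720
3  | Le Guin | 47147
4  | Le Guin | 43530
5  | Le Guin | 40720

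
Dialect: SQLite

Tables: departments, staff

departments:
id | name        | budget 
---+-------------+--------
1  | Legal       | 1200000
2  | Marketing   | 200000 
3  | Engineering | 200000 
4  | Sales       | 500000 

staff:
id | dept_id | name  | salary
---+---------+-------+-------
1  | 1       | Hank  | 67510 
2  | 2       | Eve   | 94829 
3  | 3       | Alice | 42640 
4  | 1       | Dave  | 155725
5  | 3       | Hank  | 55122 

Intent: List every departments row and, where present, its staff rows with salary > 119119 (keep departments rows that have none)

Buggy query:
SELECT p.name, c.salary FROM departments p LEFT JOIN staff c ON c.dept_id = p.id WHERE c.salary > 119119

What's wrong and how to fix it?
Bug: Filtering c.salary in WHERE discards the NULL rows produced by LEFT JOIN, turning it into an inner join

Fix: Put 'c.salary > 119119' in the JOIN's ON clause instead of WHERE

Corrected query:
SELECT p.name, c.salary FROM departments p LEFT JOIN staff c ON c.dept_id = p.id AND c.salary > 119119

Result:
name        | salary
------------+-------
Legal       | 155725
Marketing   | NULL  
Engineering | NULL  
Sales       | NULL  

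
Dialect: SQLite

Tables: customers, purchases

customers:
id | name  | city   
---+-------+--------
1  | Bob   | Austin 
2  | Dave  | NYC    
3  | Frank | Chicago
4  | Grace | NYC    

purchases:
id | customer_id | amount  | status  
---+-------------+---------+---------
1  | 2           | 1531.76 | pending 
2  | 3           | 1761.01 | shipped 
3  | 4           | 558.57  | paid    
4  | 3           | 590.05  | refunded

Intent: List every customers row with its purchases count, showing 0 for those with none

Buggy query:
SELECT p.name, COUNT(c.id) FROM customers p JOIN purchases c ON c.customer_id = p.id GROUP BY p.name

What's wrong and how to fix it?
Bug: An inner join excludes parents with zero children

Fix: Switch to LEFT JOIN to retain unmatched parent rows

Corrected query:
SELECT p.name, COUNT(c.id) FROM customers p LEFT JOIN purchases c ON c.customer_id = p.id GROUP BY p.name

Result:
name  | COUNT(c.id)
------+------------
Bob   | 0          
Dave  | 1          
Frank | 2          
Grace | 1          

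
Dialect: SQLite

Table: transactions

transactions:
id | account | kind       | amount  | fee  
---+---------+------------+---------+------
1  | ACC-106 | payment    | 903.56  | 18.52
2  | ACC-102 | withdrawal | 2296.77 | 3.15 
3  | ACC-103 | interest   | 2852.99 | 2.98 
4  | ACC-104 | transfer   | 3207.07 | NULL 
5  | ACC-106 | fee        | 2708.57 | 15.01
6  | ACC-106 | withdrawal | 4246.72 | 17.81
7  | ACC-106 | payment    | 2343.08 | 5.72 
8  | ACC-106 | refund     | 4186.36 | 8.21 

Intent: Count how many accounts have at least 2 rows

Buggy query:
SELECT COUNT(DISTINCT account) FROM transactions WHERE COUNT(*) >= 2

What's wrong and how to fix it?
Bug: WHERE filters individual rows, not groups, so a group-level COUNT is invalid there

Fix: Use a subquery that GROUPs and filters with HAVING, then count its rows

Corrected query:
SELECT COUNT(*) FROM (SELECT account FROM transactions GROUP BY account HAVING COUNT(*) >= 2)

Result:
COUNT(*)
--------
1       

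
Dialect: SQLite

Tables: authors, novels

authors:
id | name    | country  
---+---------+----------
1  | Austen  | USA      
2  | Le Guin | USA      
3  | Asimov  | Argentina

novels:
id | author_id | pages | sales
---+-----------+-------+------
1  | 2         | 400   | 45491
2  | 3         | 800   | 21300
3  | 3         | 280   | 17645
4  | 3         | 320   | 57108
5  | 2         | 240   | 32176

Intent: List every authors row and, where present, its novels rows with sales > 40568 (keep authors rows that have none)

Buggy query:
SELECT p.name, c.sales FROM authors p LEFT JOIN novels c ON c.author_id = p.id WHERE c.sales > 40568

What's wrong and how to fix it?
Bug: A WHERE condition on the right-hand table after LEFT JOIN drops unmatched parents

Fix: Move the right-table condition into the ON clause so unmatched parents are kept

Corrected query:
SELECT p.name, c.sales FROM authors p LEFT JOIN novels c ON c.author_id = p.id AND c.sales > 40568

Result:
name    | sales
--------+------
Austen  | NULL 
Le Guin | 45491
Asimov  | 57108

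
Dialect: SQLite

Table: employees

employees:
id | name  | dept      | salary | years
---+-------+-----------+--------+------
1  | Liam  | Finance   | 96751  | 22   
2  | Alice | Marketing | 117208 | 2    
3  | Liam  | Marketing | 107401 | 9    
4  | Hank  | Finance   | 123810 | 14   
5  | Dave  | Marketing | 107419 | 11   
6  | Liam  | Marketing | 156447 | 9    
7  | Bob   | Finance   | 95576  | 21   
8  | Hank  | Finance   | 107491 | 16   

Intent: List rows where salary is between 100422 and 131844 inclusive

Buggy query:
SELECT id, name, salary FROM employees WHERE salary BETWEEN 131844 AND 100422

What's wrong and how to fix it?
Bug: BETWEEN expects the lower bound first; with 131844 AND 100422 the range is empty

Fix: Write BETWEEN 100422 AND 131844

Corrected query:
SELECT id, name, salary FROM employees WHERE salary BETWEEN 100422 AND 131844

Result:
id | name  | salary
---+-------+-------
2  | Alice | 117208
3  | Liam  | 107401
4  | Hank  | 123810
5  | Dave  | 107419
8  | Hank  | 107491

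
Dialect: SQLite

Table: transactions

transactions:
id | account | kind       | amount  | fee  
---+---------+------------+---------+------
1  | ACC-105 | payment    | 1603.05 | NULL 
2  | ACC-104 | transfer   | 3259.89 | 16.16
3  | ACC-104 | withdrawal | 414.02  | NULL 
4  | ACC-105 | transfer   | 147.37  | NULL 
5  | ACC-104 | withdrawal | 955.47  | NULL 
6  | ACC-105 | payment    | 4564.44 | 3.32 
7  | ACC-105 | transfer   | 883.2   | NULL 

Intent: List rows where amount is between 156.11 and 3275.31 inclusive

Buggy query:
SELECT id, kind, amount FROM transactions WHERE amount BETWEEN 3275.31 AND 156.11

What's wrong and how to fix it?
Bug: The bounds are reversed; BETWEEN a AND b requires a <= b to match anything

Fix: Write BETWEEN 156.11 AND 3275.31

Corrected query:
SELECT id, kind, amount FROM transactions WHERE amount BETWEEN 156.11 AND 3275.31

Result:
id | kind       | amount 
---+------------+--------
1  | payment    | 1603.05
2  | transfer   | 3259.89
3  | withdrawal | 414.02 
5  | withdrawal | 955.47 
7  | transfer   | 883.2  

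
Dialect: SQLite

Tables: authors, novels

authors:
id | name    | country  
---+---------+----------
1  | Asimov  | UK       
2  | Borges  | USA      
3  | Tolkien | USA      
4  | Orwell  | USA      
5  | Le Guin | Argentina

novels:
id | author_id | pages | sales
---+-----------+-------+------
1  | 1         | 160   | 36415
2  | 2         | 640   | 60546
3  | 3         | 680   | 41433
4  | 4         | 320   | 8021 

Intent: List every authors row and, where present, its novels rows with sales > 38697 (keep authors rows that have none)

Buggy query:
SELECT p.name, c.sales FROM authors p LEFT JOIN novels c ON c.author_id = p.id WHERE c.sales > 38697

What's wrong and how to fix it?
Bug: A WHERE condition on the right-hand table after LEFT JOIN drops unmatched parents

Fix: Move the right-table condition into the ON clause so unmatched parents are kept

Corrected query:
SELECT p.name, c.sales FROM authors p LEFT JOIN novels c ON c.author_id = p.id AND c.sales > 38697

Result:
name    | sales
--------+------
Asimov  | NULL 
Borges  | 60546
Tolkien | 41433
Orwell  | NULL 
Le Guin | NULL 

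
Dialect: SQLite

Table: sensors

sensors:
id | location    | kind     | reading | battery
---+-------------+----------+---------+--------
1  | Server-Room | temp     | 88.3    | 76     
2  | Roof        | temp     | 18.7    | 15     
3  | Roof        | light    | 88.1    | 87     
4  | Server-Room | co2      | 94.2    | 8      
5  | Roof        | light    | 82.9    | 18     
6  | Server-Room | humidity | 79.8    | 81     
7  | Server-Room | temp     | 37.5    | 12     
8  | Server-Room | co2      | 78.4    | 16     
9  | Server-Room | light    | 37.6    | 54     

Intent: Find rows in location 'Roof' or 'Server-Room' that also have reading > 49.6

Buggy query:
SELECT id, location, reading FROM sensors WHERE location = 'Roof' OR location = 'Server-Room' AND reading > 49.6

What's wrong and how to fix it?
Bug: AND binds tighter than OR, so this parses as location = 'Roof' OR (location = 'Server-Room' AND reading > 49.6)

Fix: Group the OR with parentheses (or use IN), then AND the threshold

Corrected query:
SELECT id, location, reading FROM sensors WHERE (location = 'Roof' OR location = 'Server-Room') AND reading > 49.6

Result:
id | location    | reading
---+-------------+--------
1  | Server-Room | 88.3   
3  | Roof        | 88.1   
4  | Server-Room | 94.2   
5  | Roof        | 82.9   
6  | Server-Room | 79.8   
8  | Server-Room | 78.4   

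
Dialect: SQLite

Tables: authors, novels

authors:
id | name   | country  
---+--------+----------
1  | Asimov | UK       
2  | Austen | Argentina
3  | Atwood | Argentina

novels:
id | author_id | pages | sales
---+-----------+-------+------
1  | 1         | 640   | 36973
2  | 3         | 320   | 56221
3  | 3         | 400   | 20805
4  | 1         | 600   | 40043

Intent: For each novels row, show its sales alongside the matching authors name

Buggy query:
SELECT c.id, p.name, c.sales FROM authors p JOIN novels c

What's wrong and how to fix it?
Bug: Missing join condition: each novels row is matched to all authors rows instead of just its own

Fix: Add ON c.author_id = p.id to the JOIN

Corrected query:
SELECT c.id, p.name, c.sales FROM authors p JOIN novels c ON c.author_id = p.id

Result:
id | name   | sales
---+--------+------
1  | Asimov | 36973
2  | Atwood | 56221
3  | Atwood | 20805
4  | Asimov | 40043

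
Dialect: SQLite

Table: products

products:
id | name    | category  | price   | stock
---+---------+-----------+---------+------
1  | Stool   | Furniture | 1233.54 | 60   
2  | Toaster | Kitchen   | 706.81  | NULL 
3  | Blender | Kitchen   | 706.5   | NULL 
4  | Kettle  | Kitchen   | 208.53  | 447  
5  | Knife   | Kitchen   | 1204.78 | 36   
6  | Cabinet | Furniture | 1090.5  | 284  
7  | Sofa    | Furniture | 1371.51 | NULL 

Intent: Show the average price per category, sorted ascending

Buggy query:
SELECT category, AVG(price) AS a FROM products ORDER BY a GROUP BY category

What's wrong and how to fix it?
Bug: ORDER BY appears before GROUP BY; SQL clause order requires GROUP BY first

Fix: Move ORDER BY to the end, after GROUP BY

Corrected query:
SELECT category, AVG(price) AS a FROM products GROUP BY category ORDER BY a

Result:
category  | a      
----------+--------
Kitchen   | 706.655
Furniture | 1231.85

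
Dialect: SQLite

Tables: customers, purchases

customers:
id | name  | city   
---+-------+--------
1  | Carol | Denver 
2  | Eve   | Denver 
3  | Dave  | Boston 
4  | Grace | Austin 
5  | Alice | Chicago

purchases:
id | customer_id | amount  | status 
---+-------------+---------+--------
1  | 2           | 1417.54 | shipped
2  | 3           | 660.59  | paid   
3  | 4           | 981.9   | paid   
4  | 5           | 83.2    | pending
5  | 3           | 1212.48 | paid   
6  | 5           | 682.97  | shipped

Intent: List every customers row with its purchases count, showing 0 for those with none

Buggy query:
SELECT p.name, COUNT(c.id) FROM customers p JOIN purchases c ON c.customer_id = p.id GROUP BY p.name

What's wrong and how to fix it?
Bug: An inner join excludes parents with zero children

Fix: Switch to LEFT JOIN to retain unmatched parent rows

Corrected query:
SELECT p.name, COUNT(c.id) FROM customers p LEFT JOIN purchases c ON c.customer_id = p.id GROUP BY p.name

Result:
name  | COUNT(c.id)
------+------------
Alice | 2          
Carol | 0          
Dave  | 2          
Eve   | 1          
Grace | 1          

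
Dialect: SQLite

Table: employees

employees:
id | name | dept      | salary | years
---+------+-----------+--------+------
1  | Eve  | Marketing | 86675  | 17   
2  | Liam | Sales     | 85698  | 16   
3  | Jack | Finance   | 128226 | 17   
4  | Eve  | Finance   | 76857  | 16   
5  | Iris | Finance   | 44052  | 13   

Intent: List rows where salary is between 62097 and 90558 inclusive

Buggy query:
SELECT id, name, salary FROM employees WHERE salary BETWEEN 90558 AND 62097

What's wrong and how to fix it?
Bug: The bounds are reversed; BETWEEN a AND b requires a <= b to match anything

Fix: Write BETWEEN 62097 AND 90558

Corrected query:
SELECT id, name, salary FROM employees WHERE salary BETWEEN 62097 AND 90558

Result:
id | name | salary
---+------+-------
1  | Eve  | 86675 
2  | Liam | 85698 
4  | Eve  | 76857 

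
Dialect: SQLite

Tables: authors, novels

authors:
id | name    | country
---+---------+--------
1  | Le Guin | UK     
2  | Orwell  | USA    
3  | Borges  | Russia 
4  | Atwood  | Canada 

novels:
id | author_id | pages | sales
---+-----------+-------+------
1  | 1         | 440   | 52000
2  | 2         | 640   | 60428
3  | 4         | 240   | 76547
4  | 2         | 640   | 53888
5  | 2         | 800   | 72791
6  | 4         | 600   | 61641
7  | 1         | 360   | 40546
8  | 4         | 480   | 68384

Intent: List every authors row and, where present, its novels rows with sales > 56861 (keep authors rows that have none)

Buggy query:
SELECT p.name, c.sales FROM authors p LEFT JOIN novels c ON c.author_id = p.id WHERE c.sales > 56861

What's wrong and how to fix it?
Bug: Filtering c.sales in WHERE discards the NULL rows produced by LEFT JOIN, turning it into an inner join

Fix: Put 'c.sales > 56861' in the JOIN's ON clause instead of WHERE

Corrected query:
SELECT p.name, c.sales FROM authors p LEFT JOIN novels c ON c.author_id = p.id AND c.sales > 56861

Result:
name    | sales
--------+------
Le Guin | NULL 
Orwell  | 60428
Orwell  | 72791
Borges  | NULL 
Atwood  | 61641
Atwood  | 68384
Atwood  | 76547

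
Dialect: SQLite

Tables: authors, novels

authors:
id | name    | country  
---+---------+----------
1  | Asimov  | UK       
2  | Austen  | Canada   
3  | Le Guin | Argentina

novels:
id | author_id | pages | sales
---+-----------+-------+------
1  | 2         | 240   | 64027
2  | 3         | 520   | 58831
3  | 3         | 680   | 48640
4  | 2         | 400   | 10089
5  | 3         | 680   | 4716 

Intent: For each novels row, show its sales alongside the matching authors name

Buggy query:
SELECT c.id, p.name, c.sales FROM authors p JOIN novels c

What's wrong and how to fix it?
Bug: Missing join condition: each novels row is matched to all authors rows instead of just its own

Fix: Specify the join condition linking the foreign key to the parent id

Corrected query:
SELECT c.id, p.name, c.sales FROM authors p JOIN novels c ON c.author_id = p.id

Result:
id | name    | sales
---+---------+------
1  | Austen  | 64027
2  | Le Guin | 58831
3  | Le Guin | 48640
4  | Austen  | 10089
5  | Le Guin | 4716 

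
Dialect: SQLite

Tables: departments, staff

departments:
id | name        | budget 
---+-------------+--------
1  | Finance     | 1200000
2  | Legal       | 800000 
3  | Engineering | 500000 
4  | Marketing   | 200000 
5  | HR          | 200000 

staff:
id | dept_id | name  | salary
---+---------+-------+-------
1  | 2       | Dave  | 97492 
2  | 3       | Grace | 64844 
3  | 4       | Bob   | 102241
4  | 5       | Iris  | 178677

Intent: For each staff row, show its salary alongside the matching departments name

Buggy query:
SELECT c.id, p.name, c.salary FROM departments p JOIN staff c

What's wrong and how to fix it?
Bug: JOIN with no ON clause produces a cartesian product; every staff row pairs with every departments row

Fix: Add ON c.dept_id = p.id to the JOIN

Corrected query:
SELECT c.id, p.name, c.salary FROM departments p JOIN staff c ON c.dept_id = p.id

Result:
id | name        | salary
---+-------------+-------
1  | Legal       | 97492 
2  | Engineering | 64844 
3  | Marketing   | 102241
4  | HR          | 178677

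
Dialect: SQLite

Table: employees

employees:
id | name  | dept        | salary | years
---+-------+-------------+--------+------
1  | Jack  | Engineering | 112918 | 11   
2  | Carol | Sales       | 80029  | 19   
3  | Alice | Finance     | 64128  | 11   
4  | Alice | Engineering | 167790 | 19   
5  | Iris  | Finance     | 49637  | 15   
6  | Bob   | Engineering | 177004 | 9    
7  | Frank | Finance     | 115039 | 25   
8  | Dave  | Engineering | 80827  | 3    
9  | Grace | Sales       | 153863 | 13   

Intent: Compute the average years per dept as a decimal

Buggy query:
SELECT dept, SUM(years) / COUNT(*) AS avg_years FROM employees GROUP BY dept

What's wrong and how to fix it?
Bug: Both operands are integers, so '/' performs integer division and truncates

Fix: Multiply by 1.0 (or CAST to REAL) to force floating-point division

Corrected query:
SELECT dept, SUM(years) * 1.0 / COUNT(*) AS avg_years FROM employees GROUP BY dept

Result:
dept        | avg_years
------------+----------
Engineering | 10.5     
Finance     | 17       
Sales       | 16       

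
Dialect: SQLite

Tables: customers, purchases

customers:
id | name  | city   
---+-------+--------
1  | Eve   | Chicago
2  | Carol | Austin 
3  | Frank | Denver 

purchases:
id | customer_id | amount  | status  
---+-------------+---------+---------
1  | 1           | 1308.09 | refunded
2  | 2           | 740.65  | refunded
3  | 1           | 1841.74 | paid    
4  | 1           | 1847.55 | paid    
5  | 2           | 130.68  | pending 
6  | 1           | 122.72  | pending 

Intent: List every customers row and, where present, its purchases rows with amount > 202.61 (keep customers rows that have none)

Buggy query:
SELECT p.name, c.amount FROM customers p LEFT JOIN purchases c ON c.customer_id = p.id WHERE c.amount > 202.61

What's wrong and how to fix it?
Bug: A WHERE condition on the right-hand table after LEFT JOIN drops unmatched parents

Fix: Put 'c.amount > 202.61' in the JOIN's ON clause instead of WHERE

Corrected query:
SELECT p.name, c.amount FROM customers p LEFT JOIN purchases c ON c.customer_id = p.id AND c.amount > 202.61

Result:
name  | amount 
------+--------
Eve   | 1308.09
Eve   | 1841.74
Eve   | 1847.55
Carol | 740.65 
Frank | NULL   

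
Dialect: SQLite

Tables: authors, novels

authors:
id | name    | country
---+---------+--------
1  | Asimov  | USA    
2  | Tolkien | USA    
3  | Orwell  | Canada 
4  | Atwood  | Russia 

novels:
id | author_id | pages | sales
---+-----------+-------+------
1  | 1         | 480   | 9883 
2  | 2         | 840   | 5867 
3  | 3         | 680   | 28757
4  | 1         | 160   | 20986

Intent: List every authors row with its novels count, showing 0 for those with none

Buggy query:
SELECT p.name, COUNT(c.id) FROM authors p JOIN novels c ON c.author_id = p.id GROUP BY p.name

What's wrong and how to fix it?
Bug: INNER JOIN drops authors rows that have no matching novels rows

Fix: Switch to LEFT JOIN to retain unmatched parent rows

Corrected query:
SELECT p.name, COUNT(c.id) FROM authors p LEFT JOIN novels c ON c.author_id = p.id GROUP BY p.name

Result:
name    | COUNT(c.id)
--------+------------
Asimov  | 2          
Atwood  | 0          
Orwell  | 1          
Tolkien | 1          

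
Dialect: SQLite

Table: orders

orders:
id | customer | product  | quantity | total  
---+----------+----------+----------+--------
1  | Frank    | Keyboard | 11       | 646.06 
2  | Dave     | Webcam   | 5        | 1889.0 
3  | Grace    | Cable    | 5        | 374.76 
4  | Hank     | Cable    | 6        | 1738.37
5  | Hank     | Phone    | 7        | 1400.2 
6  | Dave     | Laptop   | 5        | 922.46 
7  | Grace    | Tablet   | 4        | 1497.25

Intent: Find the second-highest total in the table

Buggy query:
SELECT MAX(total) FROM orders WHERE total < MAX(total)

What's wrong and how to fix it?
Bug: The inner MAX is an aggregate inside WHERE, which is not allowed

Fix: Compute the overall MAX in a subquery, then take MAX of rows below it

Corrected query:
SELECT MAX(total) FROM orders WHERE total < (SELECT MAX(total) FROM orders)

Result:
MAX(total)
----------
1738.37   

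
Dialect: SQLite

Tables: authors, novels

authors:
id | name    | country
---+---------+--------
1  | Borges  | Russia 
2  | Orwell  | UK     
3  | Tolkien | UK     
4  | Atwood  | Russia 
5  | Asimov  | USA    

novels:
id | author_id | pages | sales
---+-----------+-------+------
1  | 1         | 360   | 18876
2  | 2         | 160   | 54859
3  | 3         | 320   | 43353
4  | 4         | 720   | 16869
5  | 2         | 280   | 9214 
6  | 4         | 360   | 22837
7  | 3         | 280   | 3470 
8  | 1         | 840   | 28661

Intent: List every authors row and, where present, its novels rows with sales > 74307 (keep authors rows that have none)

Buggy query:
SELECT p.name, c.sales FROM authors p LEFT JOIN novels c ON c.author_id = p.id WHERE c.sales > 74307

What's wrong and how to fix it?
Bug: Filtering c.sales in WHERE discards the NULL rows produced by LEFT JOIN, turning it into an inner join

Fix: Put 'c.sales > 74307' in the JOIN's ON clause instead of WHERE

Corrected query:
SELECT p.name, c.sales FROM authors p LEFT JOIN novels c ON c.author_id = p.id AND c.sales > 74307

Result:
name    | sales
--------+------
Borges  | NULL 
Orwell  | NULL 
Tolkien | NULL 
Atwood  | NULL 
Asimov  | NULL 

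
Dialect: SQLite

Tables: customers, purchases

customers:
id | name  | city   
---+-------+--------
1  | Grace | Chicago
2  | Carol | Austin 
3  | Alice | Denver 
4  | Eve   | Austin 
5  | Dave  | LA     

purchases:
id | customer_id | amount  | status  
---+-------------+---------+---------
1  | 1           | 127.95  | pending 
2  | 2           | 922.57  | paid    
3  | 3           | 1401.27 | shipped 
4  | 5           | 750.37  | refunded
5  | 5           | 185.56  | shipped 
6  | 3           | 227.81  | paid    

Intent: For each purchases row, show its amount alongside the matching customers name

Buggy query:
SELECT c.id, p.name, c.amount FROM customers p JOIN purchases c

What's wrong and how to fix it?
Bug: Missing join condition: each purchases row is matched to all customers rows instead of just its own

Fix: Specify the join condition linking the foreign key to the parent id

Corrected query:
SELECT c.id, p.name, c.amount FROM customers p JOIN purchases c ON c.customer_id = p.id

Result:
id | name  | amount 
---+-------+--------
1  | Grace | 127.95 
2  | Carol | 922.57 
3  | Alice | 1401.27
4  | Dave  | 750.37 
5  | Dave  | 185.56 
6  | Alice | 227.81 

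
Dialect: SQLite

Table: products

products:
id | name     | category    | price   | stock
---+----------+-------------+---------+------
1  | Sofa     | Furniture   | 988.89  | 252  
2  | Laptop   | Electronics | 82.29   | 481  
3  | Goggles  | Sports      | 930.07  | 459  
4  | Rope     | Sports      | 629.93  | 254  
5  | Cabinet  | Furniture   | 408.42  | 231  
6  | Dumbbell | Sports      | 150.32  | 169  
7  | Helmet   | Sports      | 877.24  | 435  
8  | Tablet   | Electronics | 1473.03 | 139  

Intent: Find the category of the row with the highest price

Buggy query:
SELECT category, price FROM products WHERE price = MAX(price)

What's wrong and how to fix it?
Bug: WHERE is evaluated per row; an aggregate over the whole table isn't defined there

Fix: Wrap MAX in a scalar subquery so WHERE compares against a single value

Corrected query:
SELECT category, price FROM products WHERE price = (SELECT MAX(price) FROM products)

Result:
category    | price  
------------+--------
Electronics | 1473.03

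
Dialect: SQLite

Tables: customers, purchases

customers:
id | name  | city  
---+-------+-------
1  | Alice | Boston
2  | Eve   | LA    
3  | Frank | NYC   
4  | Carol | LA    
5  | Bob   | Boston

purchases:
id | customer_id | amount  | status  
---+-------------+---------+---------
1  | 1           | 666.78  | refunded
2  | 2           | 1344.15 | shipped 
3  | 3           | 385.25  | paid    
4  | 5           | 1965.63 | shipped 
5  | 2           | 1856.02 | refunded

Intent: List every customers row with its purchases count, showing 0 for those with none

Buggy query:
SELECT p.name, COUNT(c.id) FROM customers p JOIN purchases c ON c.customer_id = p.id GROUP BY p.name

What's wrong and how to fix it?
Bug: INNER JOIN drops customers rows that have no matching purchases rows

Fix: Switch to LEFT JOIN to retain unmatched parent rows

Corrected query:
SELECT p.name, COUNT(c.id) FROM customers p LEFT JOIN purchases c ON c.customer_id = p.id GROUP BY p.name

Result:
name  | COUNT(c.id)
------+------------
Alice | 1          
Bob   | 1          
Carol | 0          
Eve   | 2          
Frank | 1          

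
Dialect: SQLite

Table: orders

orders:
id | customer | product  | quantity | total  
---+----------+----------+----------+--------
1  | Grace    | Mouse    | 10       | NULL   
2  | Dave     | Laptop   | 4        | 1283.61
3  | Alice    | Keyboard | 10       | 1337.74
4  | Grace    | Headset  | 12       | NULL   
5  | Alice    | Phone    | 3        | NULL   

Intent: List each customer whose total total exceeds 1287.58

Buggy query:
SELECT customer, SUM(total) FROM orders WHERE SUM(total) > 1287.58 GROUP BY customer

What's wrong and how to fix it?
Bug: WHERE runs before GROUP BY, so aggregates aren't available there

Fix: Use HAVING (which filters groups after aggregation) instead of WHERE

Corrected query:
SELECT customer, SUM(total) FROM orders GROUP BY customer HAVING SUM(total) > 1287.58

Result:
customer | SUM(total)
---------+-----------
Alice    | 1337.74   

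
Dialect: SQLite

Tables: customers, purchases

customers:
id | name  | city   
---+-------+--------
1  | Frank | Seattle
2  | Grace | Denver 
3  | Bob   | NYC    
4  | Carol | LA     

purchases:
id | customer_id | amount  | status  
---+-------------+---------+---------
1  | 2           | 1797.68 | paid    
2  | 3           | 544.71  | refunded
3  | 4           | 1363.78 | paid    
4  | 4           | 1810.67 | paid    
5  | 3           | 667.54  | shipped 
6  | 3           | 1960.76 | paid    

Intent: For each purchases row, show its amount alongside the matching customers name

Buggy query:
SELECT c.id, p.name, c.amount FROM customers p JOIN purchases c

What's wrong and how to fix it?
Bug: Missing join condition: each purchases row is matched to all customers rows instead of just its own

Fix: Add ON c.customer_id = p.id to the JOIN

Corrected query:
SELECT c.id, p.name, c.amount FROM customers p JOIN purchases c ON c.customer_id = p.id

Result:
id | name  | amount 
---+-------+--------
1  | Grace | 1797.68
2  | Bob   | 544.71 
3  | Carol | 1363.78
4  | Carol | 1810.67
5  | Bob   | 667.54 
6  | Bob   | 1960.76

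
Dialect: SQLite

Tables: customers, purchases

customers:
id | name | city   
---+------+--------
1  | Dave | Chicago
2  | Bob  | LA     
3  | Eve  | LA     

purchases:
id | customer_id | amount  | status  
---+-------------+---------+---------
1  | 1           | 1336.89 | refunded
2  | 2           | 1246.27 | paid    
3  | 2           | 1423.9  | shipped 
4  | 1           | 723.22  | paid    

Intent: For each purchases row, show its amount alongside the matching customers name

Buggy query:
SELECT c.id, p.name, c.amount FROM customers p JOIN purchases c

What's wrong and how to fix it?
Bug: JOIN with no ON clause produces a cartesian product; every purchases row pairs with every customers row

Fix: Add ON c.customer_id = p.id to the JOIN

Corrected query:
SELECT c.id, p.name, c.amount FROM customers p JOIN purchases c ON c.customer_id = p.id

Result:
id | name | amount 
---+------+--------
1  | Dave | 1336.89
2  | Bob  | 1246.27
3  | Bob  | 1423.9 
4  | Dave | 723.22 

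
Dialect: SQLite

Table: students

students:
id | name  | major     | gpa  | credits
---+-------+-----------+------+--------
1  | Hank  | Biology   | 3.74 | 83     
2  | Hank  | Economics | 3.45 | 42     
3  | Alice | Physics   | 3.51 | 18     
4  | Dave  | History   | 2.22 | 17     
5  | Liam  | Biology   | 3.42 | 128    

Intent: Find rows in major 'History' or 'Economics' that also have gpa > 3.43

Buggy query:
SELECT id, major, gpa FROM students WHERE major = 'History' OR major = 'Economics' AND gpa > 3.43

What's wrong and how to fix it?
Bug: AND binds tighter than OR, so this parses as major = 'History' OR (major = 'Economics' AND gpa > 3.43)

Fix: Add parentheses around the OR so the AND applies to both alternatives

Corrected query:
SELECT id, major, gpa FROM students WHERE (major = 'History' OR major = 'Economics') AND gpa > 3.43

Result:
id | major     | gpa 
---+-----------+-----
2  | Economics | 3.45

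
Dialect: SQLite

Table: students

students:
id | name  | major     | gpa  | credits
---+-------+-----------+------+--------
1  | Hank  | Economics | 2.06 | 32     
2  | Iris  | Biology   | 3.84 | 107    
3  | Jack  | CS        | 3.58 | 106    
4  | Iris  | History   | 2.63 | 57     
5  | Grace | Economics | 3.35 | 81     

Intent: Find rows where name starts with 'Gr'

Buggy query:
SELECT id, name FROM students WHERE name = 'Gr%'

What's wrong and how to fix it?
Bug: '=' compares the literal string including the % character; pattern matching needs LIKE

Fix: Use LIKE for wildcard pattern matching

Corrected query:
SELECT id, name FROM students WHERE name LIKE 'Gr%'

Result:
id | name 
---+------
5  | Grace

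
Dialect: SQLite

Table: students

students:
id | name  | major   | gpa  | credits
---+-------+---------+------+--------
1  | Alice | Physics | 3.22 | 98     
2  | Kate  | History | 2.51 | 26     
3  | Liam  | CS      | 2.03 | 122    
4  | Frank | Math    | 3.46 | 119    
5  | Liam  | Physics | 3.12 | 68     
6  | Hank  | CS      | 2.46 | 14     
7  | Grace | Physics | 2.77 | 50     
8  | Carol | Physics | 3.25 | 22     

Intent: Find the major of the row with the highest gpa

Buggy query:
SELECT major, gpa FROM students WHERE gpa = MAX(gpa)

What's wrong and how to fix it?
Bug: MAX(gpa) is an aggregate and cannot be used directly in WHERE

Fix: Use a subquery: WHERE gpa = (SELECT MAX(gpa) FROM students)

Corrected query:
SELECT major, gpa FROM students WHERE gpa = (SELECT MAX(gpa) FROM students)

Result:
major | gpa 
------+-----
Math  | 3.46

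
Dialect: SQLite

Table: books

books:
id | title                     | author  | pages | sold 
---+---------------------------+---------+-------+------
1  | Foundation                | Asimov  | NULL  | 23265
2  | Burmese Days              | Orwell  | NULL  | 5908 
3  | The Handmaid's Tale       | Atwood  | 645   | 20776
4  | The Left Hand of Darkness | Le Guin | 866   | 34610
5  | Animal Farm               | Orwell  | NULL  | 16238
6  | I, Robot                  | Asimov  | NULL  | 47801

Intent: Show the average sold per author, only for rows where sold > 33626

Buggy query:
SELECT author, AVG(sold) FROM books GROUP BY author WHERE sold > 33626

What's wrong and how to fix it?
Bug: WHERE cannot follow GROUP BY

Fix: Place WHERE between FROM and GROUP BY

Corrected query:
SELECT author, AVG(sold) FROM books WHERE sold > 33626 GROUP BY author

Result:
author  | AVG(sold)
--------+----------
Asimov  | 47801    
Le Guin | 34610    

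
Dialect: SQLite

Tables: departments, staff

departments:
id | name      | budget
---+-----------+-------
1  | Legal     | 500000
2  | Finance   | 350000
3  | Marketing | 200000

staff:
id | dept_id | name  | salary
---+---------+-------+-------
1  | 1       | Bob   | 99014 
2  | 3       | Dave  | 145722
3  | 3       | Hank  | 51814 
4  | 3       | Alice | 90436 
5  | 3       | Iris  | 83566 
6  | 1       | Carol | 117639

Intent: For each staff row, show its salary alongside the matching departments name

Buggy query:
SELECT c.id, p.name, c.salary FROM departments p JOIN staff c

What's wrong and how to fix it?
Bug: Missing join condition: each staff row is matched to all departments rows instead of just its own

Fix: Specify the join condition linking the foreign key to the parent id

Corrected query:
SELECT c.id, p.name, c.salary FROM departments p JOIN staff c ON c.dept_id = p.id

Result:
id | name      | salary
---+-----------+-------
1  | Legal     | 99014 
2  | Marketing | 145722
3  | Marketing | 51814 
4  | Marketing | 90436 
5  | Marketing | 83566 
6  | Legal     | 117639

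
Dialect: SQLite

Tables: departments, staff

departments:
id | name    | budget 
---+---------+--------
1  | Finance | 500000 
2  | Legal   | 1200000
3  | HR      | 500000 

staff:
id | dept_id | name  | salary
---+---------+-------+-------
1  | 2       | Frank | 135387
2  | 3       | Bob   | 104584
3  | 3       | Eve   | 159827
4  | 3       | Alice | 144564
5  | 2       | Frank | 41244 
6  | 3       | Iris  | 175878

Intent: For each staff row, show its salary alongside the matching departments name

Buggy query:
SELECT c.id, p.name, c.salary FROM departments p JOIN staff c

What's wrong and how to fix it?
Bug: JOIN with no ON clause produces a cartesian product; every staff row pairs with every departments row

Fix: Specify the join condition linking the foreign key to the parent id

Corrected query:
SELECT c.id, p.name, c.salary FROM departments p JOIN staff c ON c.dept_id = p.id

Result:
id | name  | salary
---+-------+-------
1  | Legal | 135387
2  | HR    | 104584
3  | HR    | 159827
4  | HR    | 144564
5  | Legal | 41244 
6  | HR    | 175878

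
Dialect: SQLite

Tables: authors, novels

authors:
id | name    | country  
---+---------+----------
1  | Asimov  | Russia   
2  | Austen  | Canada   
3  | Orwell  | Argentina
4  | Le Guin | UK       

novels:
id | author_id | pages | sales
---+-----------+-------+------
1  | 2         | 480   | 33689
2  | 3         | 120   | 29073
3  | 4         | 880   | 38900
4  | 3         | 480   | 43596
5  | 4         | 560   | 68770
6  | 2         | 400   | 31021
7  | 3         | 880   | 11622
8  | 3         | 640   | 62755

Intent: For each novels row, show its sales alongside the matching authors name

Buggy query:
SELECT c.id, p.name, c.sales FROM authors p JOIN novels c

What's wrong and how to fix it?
Bug: JOIN with no ON clause produces a cartesian product; every novels row pairs with every authors row

Fix: Add ON c.author_id = p.id to the JOIN

Corrected query:
SELECT c.id, p.name, c.sales FROM authors p JOIN novels c ON c.author_id = p.id

Result:
id | name    | sales
---+---------+------
1  | Austen  | 33689
2  | Orwell  | 29073
3  | Le Guin | 38900
4  | Orwell  | 43596
5  | Le Guin | 68770
6  | Austen  | 31021
7  | Orwell  | 11622
8  | Orwell  | 62755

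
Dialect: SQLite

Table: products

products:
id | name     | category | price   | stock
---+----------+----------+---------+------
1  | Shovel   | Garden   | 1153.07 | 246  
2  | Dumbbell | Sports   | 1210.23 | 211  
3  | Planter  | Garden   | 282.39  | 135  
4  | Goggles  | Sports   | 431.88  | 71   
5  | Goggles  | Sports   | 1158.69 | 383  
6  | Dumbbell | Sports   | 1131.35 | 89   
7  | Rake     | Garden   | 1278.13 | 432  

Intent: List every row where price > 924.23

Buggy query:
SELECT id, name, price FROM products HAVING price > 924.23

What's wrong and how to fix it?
Bug: HAVING filters the output of aggregation, but this query has no GROUP BY and no aggregate functions, so SQLite rejects it (HAVING clause on a non-aggregate query); the condition here is per row

Fix: Use WHERE for row-level filtering

Corrected query:
SELECT id, name, price FROM products WHERE price > 924.23

Result:
id | name     | price  
---+----------+--------
1  | Shovel   | 1153.07
2  | Dumbbell | 1210.23
5  | Goggles  | 1158.69
6  | Dumbbell | 1131.35
7  | Rake     | 1278.13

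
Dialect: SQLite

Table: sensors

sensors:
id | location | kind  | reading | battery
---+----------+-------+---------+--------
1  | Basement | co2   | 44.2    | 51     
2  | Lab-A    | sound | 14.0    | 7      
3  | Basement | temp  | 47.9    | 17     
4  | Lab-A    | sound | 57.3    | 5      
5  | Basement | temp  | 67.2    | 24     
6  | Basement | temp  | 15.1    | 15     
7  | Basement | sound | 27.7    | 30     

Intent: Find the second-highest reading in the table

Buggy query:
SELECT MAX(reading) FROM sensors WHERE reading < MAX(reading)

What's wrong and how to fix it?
Bug: MAX(reading) on the right of the comparison is an aggregate-in-WHERE error

Fix: Compute the overall MAX in a subquery, then take MAX of rows below it

Corrected query:
SELECT MAX(reading) FROM sensors WHERE reading < (SELECT MAX(reading) FROM sensors)

Result:
MAX(reading)
------------
57.3        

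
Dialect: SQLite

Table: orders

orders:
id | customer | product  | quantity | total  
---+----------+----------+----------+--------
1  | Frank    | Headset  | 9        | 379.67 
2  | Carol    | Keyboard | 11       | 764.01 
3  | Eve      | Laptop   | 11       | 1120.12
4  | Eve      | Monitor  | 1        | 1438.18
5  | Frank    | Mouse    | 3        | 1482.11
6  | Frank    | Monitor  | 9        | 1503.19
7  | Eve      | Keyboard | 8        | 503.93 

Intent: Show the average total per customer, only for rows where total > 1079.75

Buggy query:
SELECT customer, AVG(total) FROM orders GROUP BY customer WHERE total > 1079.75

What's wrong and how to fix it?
Bug: Row-level WHERE must come before GROUP BY in the clause order

Fix: Move the WHERE clause before GROUP BY

Corrected query:
SELECT customer, AVG(total) FROM orders WHERE total > 1079.75 GROUP BY customer

Result:
customer | AVG(total)
---------+-----------
Eve      | 1279.15   
Frank    | 1492.65   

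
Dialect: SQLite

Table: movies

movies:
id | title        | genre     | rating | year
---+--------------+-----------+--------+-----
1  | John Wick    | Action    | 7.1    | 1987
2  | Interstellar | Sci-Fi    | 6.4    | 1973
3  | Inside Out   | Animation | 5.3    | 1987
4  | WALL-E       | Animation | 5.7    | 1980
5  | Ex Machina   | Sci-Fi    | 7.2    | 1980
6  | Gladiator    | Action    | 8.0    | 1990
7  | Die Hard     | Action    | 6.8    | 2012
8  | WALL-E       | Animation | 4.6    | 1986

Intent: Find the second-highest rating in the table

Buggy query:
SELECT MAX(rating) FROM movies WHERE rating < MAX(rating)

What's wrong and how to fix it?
Bug: The inner MAX is an aggregate inside WHERE, which is not allowed

Fix: Put the inner MAX in a scalar subquery

Corrected query:
SELECT MAX(rating) FROM movies WHERE rating < (SELECT MAX(rating) FROM movies)

Result:
MAX(rating)
-----------
7.2        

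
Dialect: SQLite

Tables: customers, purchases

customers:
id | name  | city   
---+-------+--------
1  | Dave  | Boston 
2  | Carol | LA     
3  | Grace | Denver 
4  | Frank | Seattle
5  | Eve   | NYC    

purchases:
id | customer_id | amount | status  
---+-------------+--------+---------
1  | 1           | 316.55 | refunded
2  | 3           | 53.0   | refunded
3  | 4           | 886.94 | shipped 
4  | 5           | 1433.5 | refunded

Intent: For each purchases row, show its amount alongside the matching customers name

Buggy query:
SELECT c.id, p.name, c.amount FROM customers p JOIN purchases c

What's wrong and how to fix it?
Bug: JOIN with no ON clause produces a cartesian product; every purchases row pairs with every customers row

Fix: Add ON c.customer_id = p.id to the JOIN

Corrected query:
SELECT c.id, p.name, c.amount FROM customers p JOIN purchases c ON c.customer_id = p.id

Result:
id | name  | amount
---+-------+-------
1  | Dave  | 316.55
2  | Grace | 53    
3  | Frank | 886.94
4  | Eve   | 1433.5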